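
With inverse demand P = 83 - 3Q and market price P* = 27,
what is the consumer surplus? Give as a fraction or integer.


Maximum willingness to pay (at Q=0): P_max = 83
Quantity demanded at P* = 27:
Q* = (83 - 27)/3 = 56/3
CS = (1/2) * Q* * (P_max - P*)
CS = (1/2) * 56/3 * (83 - 27)
CS = (1/2) * 56/3 * 56 = 1568/3

1568/3


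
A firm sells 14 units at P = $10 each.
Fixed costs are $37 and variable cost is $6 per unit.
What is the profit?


Total Revenue = P * Q = 10 * 14 = $140
Total Cost = FC + VC*Q = 37 + 6*14 = $121
Profit = TR - TC = 140 - 121 = $19

$19


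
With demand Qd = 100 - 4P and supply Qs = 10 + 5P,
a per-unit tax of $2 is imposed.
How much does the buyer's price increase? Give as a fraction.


With a per-unit tax, the buyer's price increase depends on relative slopes.
Supply slope: d = 5, Demand slope: b = 4
Buyer's price increase = d * tax / (b + d)
= 5 * 2 / (4 + 5)
= 10 / 9 = 10/9

10/9


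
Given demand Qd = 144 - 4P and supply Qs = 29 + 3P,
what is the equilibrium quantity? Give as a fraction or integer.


First find equilibrium price:
144 - 4P = 29 + 3P
P* = 115/7 = 115/7
Then substitute into demand:
Q* = 144 - 4 * 115/7 = 548/7

548/7


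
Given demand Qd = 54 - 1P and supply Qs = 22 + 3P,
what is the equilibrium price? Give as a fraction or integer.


At equilibrium, Qd = Qs.
54 - 1P = 22 + 3P
54 - 22 = 1P + 3P
32 = 4P
P* = 32/4 = 8

8


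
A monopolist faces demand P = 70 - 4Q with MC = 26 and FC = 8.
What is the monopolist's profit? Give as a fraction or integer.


MR = MC: 70 - 8Q = 26
Q* = 11/2
P* = 70 - 4*11/2 = 48
Profit = (P* - MC)*Q* - FC
= (48 - 26)*11/2 - 8
= 22*11/2 - 8
= 121 - 8 = 113

113


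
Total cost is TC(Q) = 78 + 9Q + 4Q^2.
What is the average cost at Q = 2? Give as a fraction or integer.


TC(2) = 78 + 9*2 + 4*2^2
TC(2) = 78 + 18 + 16 = 112
AC = TC/Q = 112/2 = 56

56


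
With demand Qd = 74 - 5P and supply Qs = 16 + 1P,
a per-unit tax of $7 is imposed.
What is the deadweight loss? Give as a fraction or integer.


Pre-tax equilibrium quantity: Q* = 77/3
Post-tax equilibrium quantity: Q_tax = 119/6
Reduction in quantity: Q* - Q_tax = 35/6
DWL = (1/2) * tax * (Q* - Q_tax)
DWL = (1/2) * 7 * 35/6 = 245/12

245/12


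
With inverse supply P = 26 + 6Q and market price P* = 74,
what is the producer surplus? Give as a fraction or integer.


Minimum supply price (at Q=0): P_min = 26
Quantity supplied at P* = 74:
Q* = (74 - 26)/6 = 8
PS = (1/2) * Q* * (P* - P_min)
PS = (1/2) * 8 * (74 - 26)
PS = (1/2) * 8 * 48 = 192

192


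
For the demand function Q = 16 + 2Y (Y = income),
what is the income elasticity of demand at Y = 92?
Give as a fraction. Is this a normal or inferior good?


dQ/dY = 2
At Y = 92: Q = 16 + 2*92 = 200
Ey = (dQ/dY)(Y/Q) = 2 * 92 / 200 = 23/25
Since Ey > 0, this is a normal good.

23/25 (normal good)


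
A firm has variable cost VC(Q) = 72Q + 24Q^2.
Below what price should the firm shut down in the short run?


AVC(Q) = VC(Q)/Q = 72 + 24Q
AVC is increasing in Q, so minimum AVC is at Q -> 0+.
Min AVC = 72
The firm should shut down if P < 72.

72


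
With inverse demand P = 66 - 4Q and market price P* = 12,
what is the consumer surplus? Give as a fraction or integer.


Maximum willingness to pay (at Q=0): P_max = 66
Quantity demanded at P* = 12:
Q* = (66 - 12)/4 = 27/2
CS = (1/2) * Q* * (P_max - P*)
CS = (1/2) * 27/2 * (66 - 12)
CS = (1/2) * 27/2 * 54 = 729/2

729/2


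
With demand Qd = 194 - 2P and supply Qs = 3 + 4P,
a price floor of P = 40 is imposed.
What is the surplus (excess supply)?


At P = 40:
Qd = 194 - 2*40 = 114
Qs = 3 + 4*40 = 163
Surplus = Qs - Qd = 163 - 114 = 49

49


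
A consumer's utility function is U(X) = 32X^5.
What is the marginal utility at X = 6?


MU = dU/dX = 32*5*X^(5-1)
MU = 160*X^4
At X = 6:
MU = 160 * 6^4
MU = 160 * 1296 = 207360

207360


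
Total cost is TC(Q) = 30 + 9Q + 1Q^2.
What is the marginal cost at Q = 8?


MC = dTC/dQ = 9 + 2*1*Q
At Q = 8:
MC = 9 + 2*8
MC = 9 + 16 = 25

25


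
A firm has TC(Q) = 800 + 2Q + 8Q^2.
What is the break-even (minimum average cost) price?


AC(Q) = 800/Q + 2 + 8Q
To minimize: dAC/dQ = -800/Q^2 + 8 = 0
Q^2 = 800/8 = 100
Q* = 10
Min AC = 800/10 + 2 + 8*10
Min AC = 80 + 2 + 80 = 162

162


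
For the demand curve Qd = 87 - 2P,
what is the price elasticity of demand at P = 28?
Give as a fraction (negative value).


dQ/dP = -2
At P = 28: Q = 87 - 2*28 = 31
E = (dQ/dP)(P/Q) = (-2)(28/31) = -56/31

-56/31


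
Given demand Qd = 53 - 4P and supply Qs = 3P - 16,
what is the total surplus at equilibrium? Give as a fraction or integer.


Find equilibrium: 53 - 4P = 3P - 16
53 + 16 = 7P
P* = 69/7 = 69/7
Q* = 3*69/7 - 16 = 95/7
Inverse demand: P = 53/4 - Q/4, so P_max = 53/4
Inverse supply: P = 16/3 + Q/3, so P_min = 16/3
CS = (1/2) * 95/7 * (53/4 - 69/7) = 9025/392
PS = (1/2) * 95/7 * (69/7 - 16/3) = 9025/294
TS = CS + PS = 9025/392 + 9025/294 = 9025/168

9025/168


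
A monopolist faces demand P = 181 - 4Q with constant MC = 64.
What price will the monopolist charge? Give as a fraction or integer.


MR = 181 - 8Q
Set MR = MC: 181 - 8Q = 64
Q* = 117/8
Substitute into demand:
P* = 181 - 4*117/8 = 245/2

245/2


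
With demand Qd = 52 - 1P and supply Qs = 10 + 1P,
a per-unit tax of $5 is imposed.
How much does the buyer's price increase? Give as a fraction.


With a per-unit tax, the buyer's price increase depends on relative slopes.
Supply slope: d = 1, Demand slope: b = 1
Buyer's price increase = d * tax / (b + d)
= 1 * 5 / (1 + 1)
= 5 / 2 = 5/2

5/2


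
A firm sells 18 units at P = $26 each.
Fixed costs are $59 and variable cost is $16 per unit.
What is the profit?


Total Revenue = P * Q = 26 * 18 = $468
Total Cost = FC + VC*Q = 59 + 16*18 = $347
Profit = TR - TC = 468 - 347 = $121

$121


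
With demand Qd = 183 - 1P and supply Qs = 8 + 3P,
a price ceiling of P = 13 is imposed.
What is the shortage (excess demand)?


At P = 13:
Qd = 183 - 1*13 = 170
Qs = 8 + 3*13 = 47
Shortage = Qd - Qs = 170 - 47 = 123

123


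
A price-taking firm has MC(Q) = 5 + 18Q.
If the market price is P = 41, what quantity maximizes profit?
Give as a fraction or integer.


In perfect competition, profit is maximized where P = MC.
41 = 5 + 18Q
36 = 18Q
Q* = 36/18 = 2

2


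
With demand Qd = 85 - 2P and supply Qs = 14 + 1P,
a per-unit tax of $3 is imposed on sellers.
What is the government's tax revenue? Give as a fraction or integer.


With tax on sellers, new supply: Qs' = 14 + 1(P - 3)
= 11 + 1P
New equilibrium quantity:
Q_new = 107/3
Tax revenue = tax * Q_new = 3 * 107/3 = 107

107


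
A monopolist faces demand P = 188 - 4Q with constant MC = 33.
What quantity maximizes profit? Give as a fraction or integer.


TR = P*Q = (188 - 4Q)Q = 188Q - 4Q^2
MR = dTR/dQ = 188 - 8Q
Set MR = MC:
188 - 8Q = 33
155 = 8Q
Q* = 155/8 = 155/8

155/8


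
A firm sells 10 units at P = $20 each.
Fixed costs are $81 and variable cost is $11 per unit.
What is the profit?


Total Revenue = P * Q = 20 * 10 = $200
Total Cost = FC + VC*Q = 81 + 11*10 = $191
Profit = TR - TC = 200 - 191 = $9

$9


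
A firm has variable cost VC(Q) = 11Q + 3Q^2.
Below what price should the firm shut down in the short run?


AVC(Q) = VC(Q)/Q = 11 + 3Q
AVC is increasing in Q, so minimum AVC is at Q -> 0+.
Min AVC = 11
The firm should shut down if P < 11.

11


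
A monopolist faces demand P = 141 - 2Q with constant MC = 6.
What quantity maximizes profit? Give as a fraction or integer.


TR = P*Q = (141 - 2Q)Q = 141Q - 2Q^2
MR = dTR/dQ = 141 - 4Q
Set MR = MC:
141 - 4Q = 6
135 = 4Q
Q* = 135/4 = 135/4

135/4


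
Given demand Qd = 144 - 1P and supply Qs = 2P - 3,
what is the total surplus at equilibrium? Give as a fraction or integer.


Find equilibrium: 144 - 1P = 2P - 3
144 + 3 = 3P
P* = 147/3 = 49
Q* = 2*49 - 3 = 95
Inverse demand: P = 144 - Q/1, so P_max = 144
Inverse supply: P = 3/2 + Q/2, so P_min = 3/2
CS = (1/2) * 95 * (144 - 49) = 9025/2
PS = (1/2) * 95 * (49 - 3/2) = 9025/4
TS = CS + PS = 9025/2 + 9025/4 = 27075/4

27075/4


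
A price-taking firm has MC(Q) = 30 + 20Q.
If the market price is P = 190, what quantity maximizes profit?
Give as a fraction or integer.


In perfect competition, profit is maximized where P = MC.
190 = 30 + 20Q
160 = 20Q
Q* = 160/20 = 8

8


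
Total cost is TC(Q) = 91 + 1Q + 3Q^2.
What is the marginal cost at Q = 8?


MC = dTC/dQ = 1 + 2*3*Q
At Q = 8:
MC = 1 + 6*8
MC = 1 + 48 = 49

49


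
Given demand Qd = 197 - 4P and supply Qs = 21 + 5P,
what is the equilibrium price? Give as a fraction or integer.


At equilibrium, Qd = Qs.
197 - 4P = 21 + 5P
197 - 21 = 4P + 5P
176 = 9P
P* = 176/9 = 176/9

176/9


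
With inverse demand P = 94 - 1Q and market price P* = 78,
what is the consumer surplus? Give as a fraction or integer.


Maximum willingness to pay (at Q=0): P_max = 94
Quantity demanded at P* = 78:
Q* = (94 - 78)/1 = 16
CS = (1/2) * Q* * (P_max - P*)
CS = (1/2) * 16 * (94 - 78)
CS = (1/2) * 16 * 16 = 128

128


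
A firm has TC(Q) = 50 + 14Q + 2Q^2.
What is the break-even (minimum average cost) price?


AC(Q) = 50/Q + 14 + 2Q
To minimize: dAC/dQ = -50/Q^2 + 2 = 0
Q^2 = 50/2 = 25
Q* = 5
Min AC = 50/5 + 14 + 2*5
Min AC = 10 + 14 + 10 = 34

34


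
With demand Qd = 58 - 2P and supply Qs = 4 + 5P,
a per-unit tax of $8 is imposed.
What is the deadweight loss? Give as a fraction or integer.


Pre-tax equilibrium quantity: Q* = 298/7
Post-tax equilibrium quantity: Q_tax = 218/7
Reduction in quantity: Q* - Q_tax = 80/7
DWL = (1/2) * tax * (Q* - Q_tax)
DWL = (1/2) * 8 * 80/7 = 320/7

320/7


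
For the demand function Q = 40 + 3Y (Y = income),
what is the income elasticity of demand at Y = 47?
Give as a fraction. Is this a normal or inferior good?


dQ/dY = 3
At Y = 47: Q = 40 + 3*47 = 181
Ey = (dQ/dY)(Y/Q) = 3 * 47 / 181 = 141/181
Since Ey > 0, this is a normal good.

141/181 (normal good)


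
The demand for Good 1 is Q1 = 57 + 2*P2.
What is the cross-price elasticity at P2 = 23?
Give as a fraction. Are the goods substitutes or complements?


dQ1/dP2 = 2
At P2 = 23: Q1 = 57 + 2*23 = 103
Exy = (dQ1/dP2)(P2/Q1) = 2 * 23 / 103 = 46/103
Since Exy > 0, the goods are substitutes.

46/103 (substitutes)


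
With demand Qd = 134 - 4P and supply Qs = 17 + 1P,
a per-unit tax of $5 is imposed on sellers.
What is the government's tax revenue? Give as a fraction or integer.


With tax on sellers, new supply: Qs' = 17 + 1(P - 5)
= 12 + 1P
New equilibrium quantity:
Q_new = 182/5
Tax revenue = tax * Q_new = 5 * 182/5 = 182

182


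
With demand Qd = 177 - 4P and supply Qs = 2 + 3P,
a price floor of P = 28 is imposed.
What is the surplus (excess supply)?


At P = 28:
Qd = 177 - 4*28 = 65
Qs = 2 + 3*28 = 86
Surplus = Qs - Qd = 86 - 65 = 21

21


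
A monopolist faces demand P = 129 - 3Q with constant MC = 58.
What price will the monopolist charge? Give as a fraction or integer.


MR = 129 - 6Q
Set MR = MC: 129 - 6Q = 58
Q* = 71/6
Substitute into demand:
P* = 129 - 3*71/6 = 187/2

187/2


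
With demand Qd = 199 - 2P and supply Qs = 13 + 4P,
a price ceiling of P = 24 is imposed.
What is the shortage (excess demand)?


At P = 24:
Qd = 199 - 2*24 = 151
Qs = 13 + 4*24 = 109
Shortage = Qd - Qs = 151 - 109 = 42

42


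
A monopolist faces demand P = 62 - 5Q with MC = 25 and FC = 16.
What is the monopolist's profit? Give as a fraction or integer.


MR = MC: 62 - 10Q = 25
Q* = 37/10
P* = 62 - 5*37/10 = 87/2
Profit = (P* - MC)*Q* - FC
= (87/2 - 25)*37/10 - 16
= 37/2*37/10 - 16
= 1369/20 - 16 = 1049/20

1049/20


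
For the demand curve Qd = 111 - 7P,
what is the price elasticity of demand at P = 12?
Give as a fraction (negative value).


dQ/dP = -7
At P = 12: Q = 111 - 7*12 = 27
E = (dQ/dP)(P/Q) = (-7)(12/27) = -28/9

-28/9


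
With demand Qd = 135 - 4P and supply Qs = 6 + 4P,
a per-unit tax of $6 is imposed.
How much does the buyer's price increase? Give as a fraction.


With a per-unit tax, the buyer's price increase depends on relative slopes.
Supply slope: d = 4, Demand slope: b = 4
Buyer's price increase = d * tax / (b + d)
= 4 * 6 / (4 + 4)
= 24 / 8 = 3

3


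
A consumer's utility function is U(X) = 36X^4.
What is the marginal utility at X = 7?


MU = dU/dX = 36*4*X^(4-1)
MU = 144*X^3
At X = 7:
MU = 144 * 7^3
MU = 144 * 343 = 49392

49392


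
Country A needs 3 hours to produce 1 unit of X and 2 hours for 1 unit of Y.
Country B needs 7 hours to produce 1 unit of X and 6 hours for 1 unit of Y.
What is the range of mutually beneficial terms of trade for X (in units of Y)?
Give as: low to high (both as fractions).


Opportunity cost of X for Country A = hours_X / hours_Y = 3/2 = 3/2 units of Y
Opportunity cost of X for Country B = hours_X / hours_Y = 7/6 = 7/6 units of Y
Terms of trade must be between the two opportunity costs.
Range: 7/6 to 3/2

7/6 to 3/2


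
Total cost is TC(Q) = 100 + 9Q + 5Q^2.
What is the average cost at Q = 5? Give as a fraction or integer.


TC(5) = 100 + 9*5 + 5*5^2
TC(5) = 100 + 45 + 125 = 270
AC = TC/Q = 270/5 = 54

54


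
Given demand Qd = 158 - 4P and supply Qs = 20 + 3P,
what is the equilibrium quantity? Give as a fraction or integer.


First find equilibrium price:
158 - 4P = 20 + 3P
P* = 138/7 = 138/7
Then substitute into demand:
Q* = 158 - 4 * 138/7 = 554/7

554/7


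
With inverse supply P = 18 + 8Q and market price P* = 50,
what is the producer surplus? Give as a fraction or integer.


Minimum supply price (at Q=0): P_min = 18
Quantity supplied at P* = 50:
Q* = (50 - 18)/8 = 4
PS = (1/2) * Q* * (P* - P_min)
PS = (1/2) * 4 * (50 - 18)
PS = (1/2) * 4 * 32 = 64

64


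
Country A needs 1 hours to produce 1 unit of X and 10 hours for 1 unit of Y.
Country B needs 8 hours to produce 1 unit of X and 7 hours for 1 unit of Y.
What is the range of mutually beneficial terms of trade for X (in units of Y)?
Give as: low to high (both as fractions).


Opportunity cost of X for Country A = hours_X / hours_Y = 1/10 = 1/10 units of Y
Opportunity cost of X for Country B = hours_X / hours_Y = 8/7 = 8/7 units of Y
Terms of trade must be between the two opportunity costs.
Range: 1/10 to 8/7

1/10 to 8/7


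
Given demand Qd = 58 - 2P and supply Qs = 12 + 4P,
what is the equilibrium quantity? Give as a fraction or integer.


First find equilibrium price:
58 - 2P = 12 + 4P
P* = 46/6 = 23/3
Then substitute into demand:
Q* = 58 - 2 * 23/3 = 128/3

128/3


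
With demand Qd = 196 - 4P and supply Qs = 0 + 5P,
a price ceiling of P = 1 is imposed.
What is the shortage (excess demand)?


At P = 1:
Qd = 196 - 4*1 = 192
Qs = 0 + 5*1 = 5
Shortage = Qd - Qs = 192 - 5 = 187

187


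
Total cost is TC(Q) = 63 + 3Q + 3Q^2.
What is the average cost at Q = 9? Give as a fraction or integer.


TC(9) = 63 + 3*9 + 3*9^2
TC(9) = 63 + 27 + 243 = 333
AC = TC/Q = 333/9 = 37

37


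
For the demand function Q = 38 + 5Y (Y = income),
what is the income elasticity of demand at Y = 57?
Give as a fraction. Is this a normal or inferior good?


dQ/dY = 5
At Y = 57: Q = 38 + 5*57 = 323
Ey = (dQ/dY)(Y/Q) = 5 * 57 / 323 = 15/17
Since Ey > 0, this is a normal good.

15/17 (normal good)


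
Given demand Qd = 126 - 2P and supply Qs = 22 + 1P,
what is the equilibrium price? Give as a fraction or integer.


At equilibrium, Qd = Qs.
126 - 2P = 22 + 1P
126 - 22 = 2P + 1P
104 = 3P
P* = 104/3 = 104/3

104/3


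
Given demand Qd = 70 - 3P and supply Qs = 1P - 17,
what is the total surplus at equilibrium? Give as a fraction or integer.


Find equilibrium: 70 - 3P = 1P - 17
70 + 17 = 4P
P* = 87/4 = 87/4
Q* = 1*87/4 - 17 = 19/4
Inverse demand: P = 70/3 - Q/3, so P_max = 70/3
Inverse supply: P = 17 + Q/1, so P_min = 17
CS = (1/2) * 19/4 * (70/3 - 87/4) = 361/96
PS = (1/2) * 19/4 * (87/4 - 17) = 361/32
TS = CS + PS = 361/96 + 361/32 = 361/24

361/24


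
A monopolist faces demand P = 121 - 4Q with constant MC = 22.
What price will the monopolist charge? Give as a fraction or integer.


MR = 121 - 8Q
Set MR = MC: 121 - 8Q = 22
Q* = 99/8
Substitute into demand:
P* = 121 - 4*99/8 = 143/2

143/2


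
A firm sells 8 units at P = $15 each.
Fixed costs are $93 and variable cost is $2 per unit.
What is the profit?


Total Revenue = P * Q = 15 * 8 = $120
Total Cost = FC + VC*Q = 93 + 2*8 = $109
Profit = TR - TC = 120 - 109 = $11

$11


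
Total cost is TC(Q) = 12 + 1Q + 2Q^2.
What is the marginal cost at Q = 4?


MC = dTC/dQ = 1 + 2*2*Q
At Q = 4:
MC = 1 + 4*4
MC = 1 + 16 = 17

17


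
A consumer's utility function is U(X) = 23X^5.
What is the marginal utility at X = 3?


MU = dU/dX = 23*5*X^(5-1)
MU = 115*X^4
At X = 3:
MU = 115 * 3^4
MU = 115 * 81 = 9315

9315


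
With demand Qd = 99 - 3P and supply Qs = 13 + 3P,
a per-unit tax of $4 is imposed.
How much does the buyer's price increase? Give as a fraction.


With a per-unit tax, the buyer's price increase depends on relative slopes.
Supply slope: d = 3, Demand slope: b = 3
Buyer's price increase = d * tax / (b + d)
= 3 * 4 / (3 + 3)
= 12 / 6 = 2

2


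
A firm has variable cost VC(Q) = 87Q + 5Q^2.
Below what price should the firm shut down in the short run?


AVC(Q) = VC(Q)/Q = 87 + 5Q
AVC is increasing in Q, so minimum AVC is at Q -> 0+.
Min AVC = 87
The firm should shut down if P < 87.

87


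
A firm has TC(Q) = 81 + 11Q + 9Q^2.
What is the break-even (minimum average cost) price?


AC(Q) = 81/Q + 11 + 9Q
To minimize: dAC/dQ = -81/Q^2 + 9 = 0
Q^2 = 81/9 = 9
Q* = 3
Min AC = 81/3 + 11 + 9*3
Min AC = 27 + 11 + 27 = 65

65


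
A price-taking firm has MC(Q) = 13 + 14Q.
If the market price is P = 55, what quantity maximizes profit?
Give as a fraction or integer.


In perfect competition, profit is maximized where P = MC.
55 = 13 + 14Q
42 = 14Q
Q* = 42/14 = 3

3


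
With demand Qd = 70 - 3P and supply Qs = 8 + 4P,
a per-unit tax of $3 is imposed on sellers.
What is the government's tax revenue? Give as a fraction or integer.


With tax on sellers, new supply: Qs' = 8 + 4(P - 3)
= 4P - 4
New equilibrium quantity:
Q_new = 268/7
Tax revenue = tax * Q_new = 3 * 268/7 = 804/7

804/7


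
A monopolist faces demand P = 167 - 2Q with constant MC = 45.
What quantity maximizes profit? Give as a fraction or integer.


TR = P*Q = (167 - 2Q)Q = 167Q - 2Q^2
MR = dTR/dQ = 167 - 4Q
Set MR = MC:
167 - 4Q = 45
122 = 4Q
Q* = 122/4 = 61/2

61/2


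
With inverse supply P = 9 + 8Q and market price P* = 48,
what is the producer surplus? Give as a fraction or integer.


Minimum supply price (at Q=0): P_min = 9
Quantity supplied at P* = 48:
Q* = (48 - 9)/8 = 39/8
PS = (1/2) * Q* * (P* - P_min)
PS = (1/2) * 39/8 * (48 - 9)
PS = (1/2) * 39/8 * 39 = 1521/16

1521/16


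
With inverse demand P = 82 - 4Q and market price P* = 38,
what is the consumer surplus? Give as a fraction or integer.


Maximum willingness to pay (at Q=0): P_max = 82
Quantity demanded at P* = 38:
Q* = (82 - 38)/4 = 11
CS = (1/2) * Q* * (P_max - P*)
CS = (1/2) * 11 * (82 - 38)
CS = (1/2) * 11 * 44 = 242

242


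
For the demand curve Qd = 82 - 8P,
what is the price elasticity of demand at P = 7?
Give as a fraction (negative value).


dQ/dP = -8
At P = 7: Q = 82 - 8*7 = 26
E = (dQ/dP)(P/Q) = (-8)(7/26) = -28/13

-28/13


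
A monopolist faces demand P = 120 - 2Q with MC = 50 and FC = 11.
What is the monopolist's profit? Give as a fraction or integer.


MR = MC: 120 - 4Q = 50
Q* = 35/2
P* = 120 - 2*35/2 = 85
Profit = (P* - MC)*Q* - FC
= (85 - 50)*35/2 - 11
= 35*35/2 - 11
= 1225/2 - 11 = 1203/2

1203/2


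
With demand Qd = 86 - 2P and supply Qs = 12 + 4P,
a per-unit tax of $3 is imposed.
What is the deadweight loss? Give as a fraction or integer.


Pre-tax equilibrium quantity: Q* = 184/3
Post-tax equilibrium quantity: Q_tax = 172/3
Reduction in quantity: Q* - Q_tax = 4
DWL = (1/2) * tax * (Q* - Q_tax)
DWL = (1/2) * 3 * 4 = 6

6


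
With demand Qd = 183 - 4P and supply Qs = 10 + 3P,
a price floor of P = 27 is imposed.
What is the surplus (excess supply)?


At P = 27:
Qd = 183 - 4*27 = 75
Qs = 10 + 3*27 = 91
Surplus = Qs - Qd = 91 - 75 = 16

16


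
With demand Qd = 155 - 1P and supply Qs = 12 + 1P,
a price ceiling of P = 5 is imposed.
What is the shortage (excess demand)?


At P = 5:
Qd = 155 - 1*5 = 150
Qs = 12 + 1*5 = 17
Shortage = Qd - Qs = 150 - 17 = 133

133


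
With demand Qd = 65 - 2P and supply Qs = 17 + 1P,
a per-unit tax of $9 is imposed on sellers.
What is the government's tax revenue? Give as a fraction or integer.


With tax on sellers, new supply: Qs' = 17 + 1(P - 9)
= 8 + 1P
New equilibrium quantity:
Q_new = 27
Tax revenue = tax * Q_new = 9 * 27 = 243

243


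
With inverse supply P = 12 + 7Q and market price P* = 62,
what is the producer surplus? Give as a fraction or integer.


Minimum supply price (at Q=0): P_min = 12
Quantity supplied at P* = 62:
Q* = (62 - 12)/7 = 50/7
PS = (1/2) * Q* * (P* - P_min)
PS = (1/2) * 50/7 * (62 - 12)
PS = (1/2) * 50/7 * 50 = 1250/7

1250/7


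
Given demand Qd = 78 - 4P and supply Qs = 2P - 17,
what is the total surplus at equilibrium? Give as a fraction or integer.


Find equilibrium: 78 - 4P = 2P - 17
78 + 17 = 6P
P* = 95/6 = 95/6
Q* = 2*95/6 - 17 = 44/3
Inverse demand: P = 39/2 - Q/4, so P_max = 39/2
Inverse supply: P = 17/2 + Q/2, so P_min = 17/2
CS = (1/2) * 44/3 * (39/2 - 95/6) = 242/9
PS = (1/2) * 44/3 * (95/6 - 17/2) = 484/9
TS = CS + PS = 242/9 + 484/9 = 242/3

242/3


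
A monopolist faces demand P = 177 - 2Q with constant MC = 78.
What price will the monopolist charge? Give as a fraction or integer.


MR = 177 - 4Q
Set MR = MC: 177 - 4Q = 78
Q* = 99/4
Substitute into demand:
P* = 177 - 2*99/4 = 255/2

255/2


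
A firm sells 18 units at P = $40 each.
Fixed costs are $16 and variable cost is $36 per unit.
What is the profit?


Total Revenue = P * Q = 40 * 18 = $720
Total Cost = FC + VC*Q = 16 + 36*18 = $664
Profit = TR - TC = 720 - 664 = $56

$56


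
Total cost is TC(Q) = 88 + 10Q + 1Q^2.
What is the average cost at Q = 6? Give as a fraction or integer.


TC(6) = 88 + 10*6 + 1*6^2
TC(6) = 88 + 60 + 36 = 184
AC = TC/Q = 184/6 = 92/3

92/3


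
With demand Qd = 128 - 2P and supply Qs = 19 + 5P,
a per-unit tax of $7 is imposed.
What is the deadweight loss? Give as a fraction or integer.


Pre-tax equilibrium quantity: Q* = 678/7
Post-tax equilibrium quantity: Q_tax = 608/7
Reduction in quantity: Q* - Q_tax = 10
DWL = (1/2) * tax * (Q* - Q_tax)
DWL = (1/2) * 7 * 10 = 35

35


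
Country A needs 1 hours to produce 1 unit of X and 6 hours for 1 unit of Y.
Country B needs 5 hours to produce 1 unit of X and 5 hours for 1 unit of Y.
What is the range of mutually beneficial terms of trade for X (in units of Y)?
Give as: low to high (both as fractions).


Opportunity cost of X for Country A = hours_X / hours_Y = 1/6 = 1/6 units of Y
Opportunity cost of X for Country B = hours_X / hours_Y = 5/5 = 1 units of Y
Terms of trade must be between the two opportunity costs.
Range: 1/6 to 1

1/6 to 1


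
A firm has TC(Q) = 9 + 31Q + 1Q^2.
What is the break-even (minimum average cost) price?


AC(Q) = 9/Q + 31 + 1Q
To minimize: dAC/dQ = -9/Q^2 + 1 = 0
Q^2 = 9/1 = 9
Q* = 3
Min AC = 9/3 + 31 + 1*3
Min AC = 3 + 31 + 3 = 37

37


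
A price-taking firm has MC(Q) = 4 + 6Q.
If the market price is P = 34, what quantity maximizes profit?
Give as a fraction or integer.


In perfect competition, profit is maximized where P = MC.
34 = 4 + 6Q
30 = 6Q
Q* = 30/6 = 5

5


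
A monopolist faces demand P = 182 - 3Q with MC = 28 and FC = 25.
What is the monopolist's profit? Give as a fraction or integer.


MR = MC: 182 - 6Q = 28
Q* = 77/3
P* = 182 - 3*77/3 = 105
Profit = (P* - MC)*Q* - FC
= (105 - 28)*77/3 - 25
= 77*77/3 - 25
= 5929/3 - 25 = 5854/3

5854/3


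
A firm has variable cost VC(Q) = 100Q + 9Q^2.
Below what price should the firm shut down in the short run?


AVC(Q) = VC(Q)/Q = 100 + 9Q
AVC is increasing in Q, so minimum AVC is at Q -> 0+.
Min AVC = 100
The firm should shut down if P < 100.

100


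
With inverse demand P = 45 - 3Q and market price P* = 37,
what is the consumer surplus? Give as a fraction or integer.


Maximum willingness to pay (at Q=0): P_max = 45
Quantity demanded at P* = 37:
Q* = (45 - 37)/3 = 8/3
CS = (1/2) * Q* * (P_max - P*)
CS = (1/2) * 8/3 * (45 - 37)
CS = (1/2) * 8/3 * 8 = 32/3

32/3


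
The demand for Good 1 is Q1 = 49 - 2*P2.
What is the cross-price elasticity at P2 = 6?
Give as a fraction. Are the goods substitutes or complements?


dQ1/dP2 = -2
At P2 = 6: Q1 = 49 - 2*6 = 37
Exy = (dQ1/dP2)(P2/Q1) = -2 * 6 / 37 = -12/37
Since Exy < 0, the goods are complements.

-12/37 (complements)


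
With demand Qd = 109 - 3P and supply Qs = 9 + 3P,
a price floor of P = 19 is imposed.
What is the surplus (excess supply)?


At P = 19:
Qd = 109 - 3*19 = 52
Qs = 9 + 3*19 = 66
Surplus = Qs - Qd = 66 - 52 = 14

14


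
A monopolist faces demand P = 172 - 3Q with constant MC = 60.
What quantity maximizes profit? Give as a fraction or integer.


TR = P*Q = (172 - 3Q)Q = 172Q - 3Q^2
MR = dTR/dQ = 172 - 6Q
Set MR = MC:
172 - 6Q = 60
112 = 6Q
Q* = 112/6 = 56/3

56/3


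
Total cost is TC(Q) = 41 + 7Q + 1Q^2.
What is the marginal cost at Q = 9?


MC = dTC/dQ = 7 + 2*1*Q
At Q = 9:
MC = 7 + 2*9
MC = 7 + 18 = 25

25


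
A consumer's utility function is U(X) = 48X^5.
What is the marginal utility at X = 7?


MU = dU/dX = 48*5*X^(5-1)
MU = 240*X^4
At X = 7:
MU = 240 * 7^4
MU = 240 * 2401 = 576240

576240


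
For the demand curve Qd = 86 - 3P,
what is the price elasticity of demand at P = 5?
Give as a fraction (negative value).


dQ/dP = -3
At P = 5: Q = 86 - 3*5 = 71
E = (dQ/dP)(P/Q) = (-3)(5/71) = -15/71

-15/71


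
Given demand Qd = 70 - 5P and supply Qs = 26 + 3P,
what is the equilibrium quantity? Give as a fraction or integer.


First find equilibrium price:
70 - 5P = 26 + 3P
P* = 44/8 = 11/2
Then substitute into demand:
Q* = 70 - 5 * 11/2 = 85/2

85/2


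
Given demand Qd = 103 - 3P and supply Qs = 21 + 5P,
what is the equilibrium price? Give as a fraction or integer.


At equilibrium, Qd = Qs.
103 - 3P = 21 + 5P
103 - 21 = 3P + 5P
82 = 8P
P* = 82/8 = 41/4

41/4


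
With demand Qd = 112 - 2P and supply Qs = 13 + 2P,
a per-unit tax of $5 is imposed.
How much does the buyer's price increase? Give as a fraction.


With a per-unit tax, the buyer's price increase depends on relative slopes.
Supply slope: d = 2, Demand slope: b = 2
Buyer's price increase = d * tax / (b + d)
= 2 * 5 / (2 + 2)
= 10 / 4 = 5/2

5/2


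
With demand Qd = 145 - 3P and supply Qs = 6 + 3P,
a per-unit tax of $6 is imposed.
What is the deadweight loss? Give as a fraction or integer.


Pre-tax equilibrium quantity: Q* = 151/2
Post-tax equilibrium quantity: Q_tax = 133/2
Reduction in quantity: Q* - Q_tax = 9
DWL = (1/2) * tax * (Q* - Q_tax)
DWL = (1/2) * 6 * 9 = 27

27


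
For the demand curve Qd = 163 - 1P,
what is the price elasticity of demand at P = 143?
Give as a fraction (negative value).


dQ/dP = -1
At P = 143: Q = 163 - 1*143 = 20
E = (dQ/dP)(P/Q) = (-1)(143/20) = -143/20

-143/20


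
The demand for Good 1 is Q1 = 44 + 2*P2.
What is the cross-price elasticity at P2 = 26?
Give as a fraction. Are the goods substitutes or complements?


dQ1/dP2 = 2
At P2 = 26: Q1 = 44 + 2*26 = 96
Exy = (dQ1/dP2)(P2/Q1) = 2 * 26 / 96 = 13/24
Since Exy > 0, the goods are substitutes.

13/24 (substitutes)


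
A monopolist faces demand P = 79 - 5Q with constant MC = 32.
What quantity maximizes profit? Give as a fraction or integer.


TR = P*Q = (79 - 5Q)Q = 79Q - 5Q^2
MR = dTR/dQ = 79 - 10Q
Set MR = MC:
79 - 10Q = 32
47 = 10Q
Q* = 47/10 = 47/10

47/10


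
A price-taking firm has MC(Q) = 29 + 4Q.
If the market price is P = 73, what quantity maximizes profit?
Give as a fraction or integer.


In perfect competition, profit is maximized where P = MC.
73 = 29 + 4Q
44 = 4Q
Q* = 44/4 = 11

11


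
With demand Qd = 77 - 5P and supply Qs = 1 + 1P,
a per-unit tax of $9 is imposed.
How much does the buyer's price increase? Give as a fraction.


With a per-unit tax, the buyer's price increase depends on relative slopes.
Supply slope: d = 1, Demand slope: b = 5
Buyer's price increase = d * tax / (b + d)
= 1 * 9 / (5 + 1)
= 9 / 6 = 3/2

3/2


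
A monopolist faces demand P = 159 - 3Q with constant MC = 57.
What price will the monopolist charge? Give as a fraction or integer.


MR = 159 - 6Q
Set MR = MC: 159 - 6Q = 57
Q* = 17
Substitute into demand:
P* = 159 - 3*17 = 108

108


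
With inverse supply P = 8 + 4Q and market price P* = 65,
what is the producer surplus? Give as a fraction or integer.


Minimum supply price (at Q=0): P_min = 8
Quantity supplied at P* = 65:
Q* = (65 - 8)/4 = 57/4
PS = (1/2) * Q* * (P* - P_min)
PS = (1/2) * 57/4 * (65 - 8)
PS = (1/2) * 57/4 * 57 = 3249/8

3249/8


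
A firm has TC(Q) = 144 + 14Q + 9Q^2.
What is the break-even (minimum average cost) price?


AC(Q) = 144/Q + 14 + 9Q
To minimize: dAC/dQ = -144/Q^2 + 9 = 0
Q^2 = 144/9 = 16
Q* = 4
Min AC = 144/4 + 14 + 9*4
Min AC = 36 + 14 + 36 = 86

86


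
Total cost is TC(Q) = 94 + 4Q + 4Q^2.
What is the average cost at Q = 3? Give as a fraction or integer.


TC(3) = 94 + 4*3 + 4*3^2
TC(3) = 94 + 12 + 36 = 142
AC = TC/Q = 142/3 = 142/3

142/3


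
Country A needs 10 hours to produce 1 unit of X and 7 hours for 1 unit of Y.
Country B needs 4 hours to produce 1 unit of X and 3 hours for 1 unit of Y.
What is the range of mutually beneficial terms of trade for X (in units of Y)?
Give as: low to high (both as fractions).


Opportunity cost of X for Country A = hours_X / hours_Y = 10/7 = 10/7 units of Y
Opportunity cost of X for Country B = hours_X / hours_Y = 4/3 = 4/3 units of Y
Terms of trade must be between the two opportunity costs.
Range: 4/3 to 10/7

4/3 to 10/7


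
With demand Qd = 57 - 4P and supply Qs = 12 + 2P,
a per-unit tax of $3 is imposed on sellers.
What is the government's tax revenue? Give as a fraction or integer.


With tax on sellers, new supply: Qs' = 12 + 2(P - 3)
= 6 + 2P
New equilibrium quantity:
Q_new = 23
Tax revenue = tax * Q_new = 3 * 23 = 69

69


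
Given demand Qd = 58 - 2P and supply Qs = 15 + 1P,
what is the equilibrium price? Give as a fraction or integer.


At equilibrium, Qd = Qs.
58 - 2P = 15 + 1P
58 - 15 = 2P + 1P
43 = 3P
P* = 43/3 = 43/3

43/3


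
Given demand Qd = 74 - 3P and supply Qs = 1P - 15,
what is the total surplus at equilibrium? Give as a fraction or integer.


Find equilibrium: 74 - 3P = 1P - 15
74 + 15 = 4P
P* = 89/4 = 89/4
Q* = 1*89/4 - 15 = 29/4
Inverse demand: P = 74/3 - Q/3, so P_max = 74/3
Inverse supply: P = 15 + Q/1, so P_min = 15
CS = (1/2) * 29/4 * (74/3 - 89/4) = 841/96
PS = (1/2) * 29/4 * (89/4 - 15) = 841/32
TS = CS + PS = 841/96 + 841/32 = 841/24

841/24


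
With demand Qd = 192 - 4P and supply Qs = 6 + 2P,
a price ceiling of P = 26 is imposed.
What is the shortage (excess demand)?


At P = 26:
Qd = 192 - 4*26 = 88
Qs = 6 + 2*26 = 58
Shortage = Qd - Qs = 88 - 58 = 30

30


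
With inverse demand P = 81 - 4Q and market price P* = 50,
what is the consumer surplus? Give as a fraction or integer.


Maximum willingness to pay (at Q=0): P_max = 81
Quantity demanded at P* = 50:
Q* = (81 - 50)/4 = 31/4
CS = (1/2) * Q* * (P_max - P*)
CS = (1/2) * 31/4 * (81 - 50)
CS = (1/2) * 31/4 * 31 = 961/8

961/8


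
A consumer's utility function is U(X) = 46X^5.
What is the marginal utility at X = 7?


MU = dU/dX = 46*5*X^(5-1)
MU = 230*X^4
At X = 7:
MU = 230 * 7^4
MU = 230 * 2401 = 552230

552230


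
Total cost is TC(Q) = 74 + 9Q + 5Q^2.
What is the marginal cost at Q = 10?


MC = dTC/dQ = 9 + 2*5*Q
At Q = 10:
MC = 9 + 10*10
MC = 9 + 100 = 109

109


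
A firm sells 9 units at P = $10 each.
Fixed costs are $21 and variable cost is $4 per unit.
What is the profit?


Total Revenue = P * Q = 10 * 9 = $90
Total Cost = FC + VC*Q = 21 + 4*9 = $57
Profit = TR - TC = 90 - 57 = $33

$33


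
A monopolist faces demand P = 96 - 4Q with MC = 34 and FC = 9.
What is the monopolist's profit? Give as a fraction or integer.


MR = MC: 96 - 8Q = 34
Q* = 31/4
P* = 96 - 4*31/4 = 65
Profit = (P* - MC)*Q* - FC
= (65 - 34)*31/4 - 9
= 31*31/4 - 9
= 961/4 - 9 = 925/4

925/4


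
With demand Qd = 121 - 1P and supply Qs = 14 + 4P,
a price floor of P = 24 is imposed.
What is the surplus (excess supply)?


At P = 24:
Qd = 121 - 1*24 = 97
Qs = 14 + 4*24 = 110
Surplus = Qs - Qd = 110 - 97 = 13

13


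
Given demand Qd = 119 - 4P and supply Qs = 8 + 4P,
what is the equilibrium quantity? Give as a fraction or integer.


First find equilibrium price:
119 - 4P = 8 + 4P
P* = 111/8 = 111/8
Then substitute into demand:
Q* = 119 - 4 * 111/8 = 127/2

127/2


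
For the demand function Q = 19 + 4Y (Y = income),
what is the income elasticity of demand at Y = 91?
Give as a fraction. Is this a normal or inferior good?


dQ/dY = 4
At Y = 91: Q = 19 + 4*91 = 383
Ey = (dQ/dY)(Y/Q) = 4 * 91 / 383 = 364/383
Since Ey > 0, this is a normal good.

364/383 (normal good)


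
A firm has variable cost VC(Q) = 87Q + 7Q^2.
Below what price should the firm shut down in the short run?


AVC(Q) = VC(Q)/Q = 87 + 7Q
AVC is increasing in Q, so minimum AVC is at Q -> 0+.
Min AVC = 87
The firm should shut down if P < 87.

87


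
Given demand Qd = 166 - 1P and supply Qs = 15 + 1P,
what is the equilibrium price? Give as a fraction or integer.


At equilibrium, Qd = Qs.
166 - 1P = 15 + 1P
166 - 15 = 1P + 1P
151 = 2P
P* = 151/2 = 151/2

151/2


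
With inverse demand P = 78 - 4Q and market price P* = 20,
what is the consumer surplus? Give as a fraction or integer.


Maximum willingness to pay (at Q=0): P_max = 78
Quantity demanded at P* = 20:
Q* = (78 - 20)/4 = 29/2
CS = (1/2) * Q* * (P_max - P*)
CS = (1/2) * 29/2 * (78 - 20)
CS = (1/2) * 29/2 * 58 = 841/2

841/2


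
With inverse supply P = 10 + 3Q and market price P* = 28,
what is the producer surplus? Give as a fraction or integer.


Minimum supply price (at Q=0): P_min = 10
Quantity supplied at P* = 28:
Q* = (28 - 10)/3 = 6
PS = (1/2) * Q* * (P* - P_min)
PS = (1/2) * 6 * (28 - 10)
PS = (1/2) * 6 * 18 = 54

54


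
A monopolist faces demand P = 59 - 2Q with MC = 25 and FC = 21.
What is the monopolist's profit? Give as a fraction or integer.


MR = MC: 59 - 4Q = 25
Q* = 17/2
P* = 59 - 2*17/2 = 42
Profit = (P* - MC)*Q* - FC
= (42 - 25)*17/2 - 21
= 17*17/2 - 21
= 289/2 - 21 = 247/2

247/2


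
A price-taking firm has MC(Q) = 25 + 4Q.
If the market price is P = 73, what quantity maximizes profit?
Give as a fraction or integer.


In perfect competition, profit is maximized where P = MC.
73 = 25 + 4Q
48 = 4Q
Q* = 48/4 = 12

12


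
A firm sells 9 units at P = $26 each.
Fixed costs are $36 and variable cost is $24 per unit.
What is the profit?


Total Revenue = P * Q = 26 * 9 = $234
Total Cost = FC + VC*Q = 36 + 24*9 = $252
Profit = TR - TC = 234 - 252 = $-18

$-18


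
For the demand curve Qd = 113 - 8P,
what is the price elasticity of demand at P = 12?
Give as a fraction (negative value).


dQ/dP = -8
At P = 12: Q = 113 - 8*12 = 17
E = (dQ/dP)(P/Q) = (-8)(12/17) = -96/17

-96/17


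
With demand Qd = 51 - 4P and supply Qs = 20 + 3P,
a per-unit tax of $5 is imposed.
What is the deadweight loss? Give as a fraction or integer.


Pre-tax equilibrium quantity: Q* = 233/7
Post-tax equilibrium quantity: Q_tax = 173/7
Reduction in quantity: Q* - Q_tax = 60/7
DWL = (1/2) * tax * (Q* - Q_tax)
DWL = (1/2) * 5 * 60/7 = 150/7

150/7


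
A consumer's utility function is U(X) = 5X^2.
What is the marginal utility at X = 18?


MU = dU/dX = 5*2*X^(2-1)
MU = 10*X^1
At X = 18:
MU = 10 * 18^1
MU = 10 * 18 = 180

180


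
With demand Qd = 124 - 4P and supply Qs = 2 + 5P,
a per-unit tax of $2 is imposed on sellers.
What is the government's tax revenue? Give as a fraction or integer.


With tax on sellers, new supply: Qs' = 2 + 5(P - 2)
= 5P - 8
New equilibrium quantity:
Q_new = 196/3
Tax revenue = tax * Q_new = 2 * 196/3 = 392/3

392/3


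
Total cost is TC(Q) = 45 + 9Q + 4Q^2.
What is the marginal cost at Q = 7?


MC = dTC/dQ = 9 + 2*4*Q
At Q = 7:
MC = 9 + 8*7
MC = 9 + 56 = 65

65


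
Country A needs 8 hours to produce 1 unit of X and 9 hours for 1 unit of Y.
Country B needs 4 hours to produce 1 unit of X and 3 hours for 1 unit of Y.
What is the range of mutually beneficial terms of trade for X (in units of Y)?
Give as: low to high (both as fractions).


Opportunity cost of X for Country A = hours_X / hours_Y = 8/9 = 8/9 units of Y
Opportunity cost of X for Country B = hours_X / hours_Y = 4/3 = 4/3 units of Y
Terms of trade must be between the two opportunity costs.
Range: 8/9 to 4/3

8/9 to 4/3


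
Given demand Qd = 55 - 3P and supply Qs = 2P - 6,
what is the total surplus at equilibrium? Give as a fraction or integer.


Find equilibrium: 55 - 3P = 2P - 6
55 + 6 = 5P
P* = 61/5 = 61/5
Q* = 2*61/5 - 6 = 92/5
Inverse demand: P = 55/3 - Q/3, so P_max = 55/3
Inverse supply: P = 3 + Q/2, so P_min = 3
CS = (1/2) * 92/5 * (55/3 - 61/5) = 4232/75
PS = (1/2) * 92/5 * (61/5 - 3) = 2116/25
TS = CS + PS = 4232/75 + 2116/25 = 2116/15

2116/15


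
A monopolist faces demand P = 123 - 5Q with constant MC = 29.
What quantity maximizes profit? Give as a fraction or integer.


TR = P*Q = (123 - 5Q)Q = 123Q - 5Q^2
MR = dTR/dQ = 123 - 10Q
Set MR = MC:
123 - 10Q = 29
94 = 10Q
Q* = 94/10 = 47/5

47/5


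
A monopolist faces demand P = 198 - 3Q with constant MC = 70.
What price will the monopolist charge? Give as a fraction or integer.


MR = 198 - 6Q
Set MR = MC: 198 - 6Q = 70
Q* = 64/3
Substitute into demand:
P* = 198 - 3*64/3 = 134

134


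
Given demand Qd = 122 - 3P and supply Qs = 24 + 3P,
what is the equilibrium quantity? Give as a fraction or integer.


First find equilibrium price:
122 - 3P = 24 + 3P
P* = 98/6 = 49/3
Then substitute into demand:
Q* = 122 - 3 * 49/3 = 73

73


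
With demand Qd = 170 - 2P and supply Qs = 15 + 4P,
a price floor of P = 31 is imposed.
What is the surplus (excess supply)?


At P = 31:
Qd = 170 - 2*31 = 108
Qs = 15 + 4*31 = 139
Surplus = Qs - Qd = 139 - 108 = 31

31


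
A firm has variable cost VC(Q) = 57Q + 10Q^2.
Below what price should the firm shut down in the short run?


AVC(Q) = VC(Q)/Q = 57 + 10Q
AVC is increasing in Q, so minimum AVC is at Q -> 0+.
Min AVC = 57
The firm should shut down if P < 57.

57


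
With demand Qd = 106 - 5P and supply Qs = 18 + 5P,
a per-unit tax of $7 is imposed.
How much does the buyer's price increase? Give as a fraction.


With a per-unit tax, the buyer's price increase depends on relative slopes.
Supply slope: d = 5, Demand slope: b = 5
Buyer's price increase = d * tax / (b + d)
= 5 * 7 / (5 + 5)
= 35 / 10 = 7/2

7/2


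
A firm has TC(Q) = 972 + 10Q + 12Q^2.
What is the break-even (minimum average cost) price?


AC(Q) = 972/Q + 10 + 12Q
To minimize: dAC/dQ = -972/Q^2 + 12 = 0
Q^2 = 972/12 = 81
Q* = 9
Min AC = 972/9 + 10 + 12*9
Min AC = 108 + 10 + 108 = 226

226


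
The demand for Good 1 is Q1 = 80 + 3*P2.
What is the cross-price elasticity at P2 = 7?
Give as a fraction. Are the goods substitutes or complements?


dQ1/dP2 = 3
At P2 = 7: Q1 = 80 + 3*7 = 101
Exy = (dQ1/dP2)(P2/Q1) = 3 * 7 / 101 = 21/101
Since Exy > 0, the goods are substitutes.

21/101 (substitutes)


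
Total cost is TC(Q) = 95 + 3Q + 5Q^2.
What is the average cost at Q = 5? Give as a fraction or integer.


TC(5) = 95 + 3*5 + 5*5^2
TC(5) = 95 + 15 + 125 = 235
AC = TC/Q = 235/5 = 47

47


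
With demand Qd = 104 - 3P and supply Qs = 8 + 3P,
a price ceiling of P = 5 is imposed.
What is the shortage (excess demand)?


At P = 5:
Qd = 104 - 3*5 = 89
Qs = 8 + 3*5 = 23
Shortage = Qd - Qs = 89 - 23 = 66

66


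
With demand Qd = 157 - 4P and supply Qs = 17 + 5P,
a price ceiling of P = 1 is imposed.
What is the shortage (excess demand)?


At P = 1:
Qd = 157 - 4*1 = 153
Qs = 17 + 5*1 = 22
Shortage = Qd - Qs = 153 - 22 = 131

131
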